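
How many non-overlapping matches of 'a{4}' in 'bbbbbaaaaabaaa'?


Pattern 'a{4}' matches exactly 4 consecutive a's (greedy, non-overlapping).
String: 'bbbbbaaaaabaaa'
Scanning for runs of a's:
  Run at pos 5: 'aaaaa' (length 5) -> 1 match(es)
  Run at pos 11: 'aaa' (length 3) -> 0 match(es)
Matches found: ['aaaa']
Total: 1

1


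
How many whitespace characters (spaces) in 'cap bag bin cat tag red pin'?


\s matches whitespace characters (spaces, tabs, etc.).
Text: 'cap bag bin cat tag red pin'
This text has 7 words separated by spaces.
Number of spaces = number of words - 1 = 7 - 1 = 6

6


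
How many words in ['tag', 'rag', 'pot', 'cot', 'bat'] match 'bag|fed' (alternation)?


Alternation 'bag|fed' matches either 'bag' or 'fed'.
Checking each word:
  'tag' -> no
  'rag' -> no
  'pot' -> no
  'cot' -> no
  'bat' -> no
Matches: []
Count: 0

0


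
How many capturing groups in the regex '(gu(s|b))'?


To count capturing groups, count each '(' that starts a group.
Pattern: '(gu(s|b))'
Walking through the pattern:
  Position 0: '(' -> group #1
  Position 3: '(' -> group #2
Total capturing groups: 2

2


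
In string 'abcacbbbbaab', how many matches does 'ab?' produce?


Pattern 'ab?' matches 'a' optionally followed by 'b'.
String: 'abcacbbbbaab'
Scanning left to right for 'a' then checking next char:
  Match 1: 'ab' (a followed by b)
  Match 2: 'a' (a not followed by b)
  Match 3: 'a' (a not followed by b)
  Match 4: 'ab' (a followed by b)
Total matches: 4

4


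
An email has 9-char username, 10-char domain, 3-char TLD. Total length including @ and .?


An email address has format: username@domain.tld
Username length: 9
'@' character: 1
Domain length: 10
'.' character: 1
TLD length: 3
Total = 9 + 1 + 10 + 1 + 3 = 24

24


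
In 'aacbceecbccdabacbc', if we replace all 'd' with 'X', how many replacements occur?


re.sub('d', 'X', text) replaces every occurrence of 'd' with 'X'.
Text: 'aacbceecbccdabacbc'
Scanning for 'd':
  pos 11: 'd' -> replacement #1
Total replacements: 1

1


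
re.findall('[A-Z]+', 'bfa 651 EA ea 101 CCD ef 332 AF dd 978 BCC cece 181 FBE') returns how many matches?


Pattern '[A-Z]+' finds one or more uppercase letters.
Text: 'bfa 651 EA ea 101 CCD ef 332 AF dd 978 BCC cece 181 FBE'
Scanning for matches:
  Match 1: 'EA'
  Match 2: 'CCD'
  Match 3: 'AF'
  Match 4: 'BCC'
  Match 5: 'FBE'
Total matches: 5

5


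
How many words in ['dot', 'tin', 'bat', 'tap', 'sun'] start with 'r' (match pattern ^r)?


Pattern ^r anchors to start of word. Check which words begin with 'r':
  'dot' -> no
  'tin' -> no
  'bat' -> no
  'tap' -> no
  'sun' -> no
Matching words: []
Count: 0

0


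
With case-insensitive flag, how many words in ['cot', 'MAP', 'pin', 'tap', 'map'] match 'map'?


Case-insensitive matching: compare each word's lowercase form to 'map'.
  'cot' -> lower='cot' -> no
  'MAP' -> lower='map' -> MATCH
  'pin' -> lower='pin' -> no
  'tap' -> lower='tap' -> no
  'map' -> lower='map' -> MATCH
Matches: ['MAP', 'map']
Count: 2

2


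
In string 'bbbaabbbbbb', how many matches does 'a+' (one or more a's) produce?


Pattern 'a+' matches one or more consecutive a's.
String: 'bbbaabbbbbb'
Scanning for runs of a:
  Match 1: 'aa' (length 2)
Total matches: 1

1


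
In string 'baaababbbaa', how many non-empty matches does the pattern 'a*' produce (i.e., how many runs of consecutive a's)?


Pattern 'a*' matches zero or more a's. We want non-empty runs of consecutive a's.
String: 'baaababbbaa'
Walking through the string to find runs of a's:
  Run 1: positions 1-3 -> 'aaa'
  Run 2: positions 5-5 -> 'a'
  Run 3: positions 9-10 -> 'aa'
Non-empty runs found: ['aaa', 'a', 'aa']
Count: 3

3


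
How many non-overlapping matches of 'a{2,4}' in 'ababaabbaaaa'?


Pattern 'a{2,4}' matches between 2 and 4 consecutive a's (greedy).
String: 'ababaabbaaaa'
Finding runs of a's and applying greedy matching:
  Run at pos 0: 'a' (length 1)
  Run at pos 2: 'a' (length 1)
  Run at pos 4: 'aa' (length 2)
  Run at pos 8: 'aaaa' (length 4)
Matches: ['aa', 'aaaa']
Count: 2

2


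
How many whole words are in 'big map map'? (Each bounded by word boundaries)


Word boundaries (\b) mark the start/end of each word.
Text: 'big map map'
Splitting by whitespace:
  Word 1: 'big'
  Word 2: 'map'
  Word 3: 'map'
Total whole words: 3

3


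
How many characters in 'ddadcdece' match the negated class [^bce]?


Negated class [^bce] matches any char NOT in {b, c, e}
Scanning 'ddadcdece':
  pos 0: 'd' -> MATCH
  pos 1: 'd' -> MATCH
  pos 2: 'a' -> MATCH
  pos 3: 'd' -> MATCH
  pos 4: 'c' -> no (excluded)
  pos 5: 'd' -> MATCH
  pos 6: 'e' -> no (excluded)
  pos 7: 'c' -> no (excluded)
  pos 8: 'e' -> no (excluded)
Total matches: 5

5


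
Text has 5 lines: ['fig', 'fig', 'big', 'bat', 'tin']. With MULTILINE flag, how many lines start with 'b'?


With MULTILINE flag, ^ matches the start of each line.
Lines: ['fig', 'fig', 'big', 'bat', 'tin']
Checking which lines start with 'b':
  Line 1: 'fig' -> no
  Line 2: 'fig' -> no
  Line 3: 'big' -> MATCH
  Line 4: 'bat' -> MATCH
  Line 5: 'tin' -> no
Matching lines: ['big', 'bat']
Count: 2

2


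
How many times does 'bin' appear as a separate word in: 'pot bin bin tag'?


Scanning each word for exact match 'bin':
  Word 1: 'pot' -> no
  Word 2: 'bin' -> MATCH
  Word 3: 'bin' -> MATCH
  Word 4: 'tag' -> no
Total matches: 2

2


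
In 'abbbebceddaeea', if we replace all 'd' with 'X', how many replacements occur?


re.sub('d', 'X', text) replaces every occurrence of 'd' with 'X'.
Text: 'abbbebceddaeea'
Scanning for 'd':
  pos 8: 'd' -> replacement #1
  pos 9: 'd' -> replacement #2
Total replacements: 2

2


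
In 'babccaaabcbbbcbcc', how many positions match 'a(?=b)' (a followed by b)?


Lookahead 'a(?=b)' matches 'a' only when followed by 'b'.
String: 'babccaaabcbbbcbcc'
Checking each position where char is 'a':
  pos 1: 'a' -> MATCH (next='b')
  pos 5: 'a' -> no (next='a')
  pos 6: 'a' -> no (next='a')
  pos 7: 'a' -> MATCH (next='b')
Matching positions: [1, 7]
Count: 2

2


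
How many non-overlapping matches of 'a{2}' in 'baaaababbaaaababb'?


Pattern 'a{2}' matches exactly 2 consecutive a's (greedy, non-overlapping).
String: 'baaaababbaaaababb'
Scanning for runs of a's:
  Run at pos 1: 'aaaa' (length 4) -> 2 match(es)
  Run at pos 6: 'a' (length 1) -> 0 match(es)
  Run at pos 9: 'aaaa' (length 4) -> 2 match(es)
  Run at pos 14: 'a' (length 1) -> 0 match(es)
Matches found: ['aa', 'aa', 'aa', 'aa']
Total: 4

4


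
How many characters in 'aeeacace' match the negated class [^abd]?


Negated class [^abd] matches any char NOT in {a, b, d}
Scanning 'aeeacace':
  pos 0: 'a' -> no (excluded)
  pos 1: 'e' -> MATCH
  pos 2: 'e' -> MATCH
  pos 3: 'a' -> no (excluded)
  pos 4: 'c' -> MATCH
  pos 5: 'a' -> no (excluded)
  pos 6: 'c' -> MATCH
  pos 7: 'e' -> MATCH
Total matches: 5

5


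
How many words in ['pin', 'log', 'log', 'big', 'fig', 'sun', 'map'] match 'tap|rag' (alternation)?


Alternation 'tap|rag' matches either 'tap' or 'rag'.
Checking each word:
  'pin' -> no
  'log' -> no
  'log' -> no
  'big' -> no
  'fig' -> no
  'sun' -> no
  'map' -> no
Matches: []
Count: 0

0


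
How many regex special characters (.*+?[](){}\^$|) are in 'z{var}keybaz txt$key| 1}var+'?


Regex special characters are: . * + ? [ ] ( ) { } \ ^ $ |
Scanning 'z{var}keybaz txt$key| 1}var+':
  pos 1: '{' -> SPECIAL
  pos 5: '}' -> SPECIAL
  pos 16: '$' -> SPECIAL
  pos 20: '|' -> SPECIAL
  pos 23: '}' -> SPECIAL
  pos 27: '+' -> SPECIAL
Special chars found: ['{', '}', '$', '|', '}', '+']
Total: 6

6


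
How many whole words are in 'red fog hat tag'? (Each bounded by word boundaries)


Word boundaries (\b) mark the start/end of each word.
Text: 'red fog hat tag'
Splitting by whitespace:
  Word 1: 'red'
  Word 2: 'fog'
  Word 3: 'hat'
  Word 4: 'tag'
Total whole words: 4

4


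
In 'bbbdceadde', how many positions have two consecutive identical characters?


Looking for consecutive identical characters in 'bbbdceadde':
  pos 0-1: 'b' vs 'b' -> MATCH ('bb')
  pos 1-2: 'b' vs 'b' -> MATCH ('bb')
  pos 2-3: 'b' vs 'd' -> different
  pos 3-4: 'd' vs 'c' -> different
  pos 4-5: 'c' vs 'e' -> different
  pos 5-6: 'e' vs 'a' -> different
  pos 6-7: 'a' vs 'd' -> different
  pos 7-8: 'd' vs 'd' -> MATCH ('dd')
  pos 8-9: 'd' vs 'e' -> different
Consecutive identical pairs: ['bb', 'bb', 'dd']
Count: 3

3


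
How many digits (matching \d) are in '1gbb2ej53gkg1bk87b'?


\d matches any digit 0-9.
Scanning '1gbb2ej53gkg1bk87b':
  pos 0: '1' -> DIGIT
  pos 4: '2' -> DIGIT
  pos 7: '5' -> DIGIT
  pos 8: '3' -> DIGIT
  pos 12: '1' -> DIGIT
  pos 15: '8' -> DIGIT
  pos 16: '7' -> DIGIT
Digits found: ['1', '2', '5', '3', '1', '8', '7']
Total: 7

7


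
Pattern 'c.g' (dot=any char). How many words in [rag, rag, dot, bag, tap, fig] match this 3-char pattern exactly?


Pattern 'c.g' means: starts with 'c', any single char, ends with 'g'.
Checking each word (must be exactly 3 chars):
  'rag' (len=3): no
  'rag' (len=3): no
  'dot' (len=3): no
  'bag' (len=3): no
  'tap' (len=3): no
  'fig' (len=3): no
Matching words: []
Total: 0

0


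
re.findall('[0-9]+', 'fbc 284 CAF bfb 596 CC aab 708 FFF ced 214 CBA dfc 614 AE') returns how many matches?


Pattern '[0-9]+' finds one or more digits.
Text: 'fbc 284 CAF bfb 596 CC aab 708 FFF ced 214 CBA dfc 614 AE'
Scanning for matches:
  Match 1: '284'
  Match 2: '596'
  Match 3: '708'
  Match 4: '214'
  Match 5: '614'
Total matches: 5

5


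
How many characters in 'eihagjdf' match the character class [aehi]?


Character class [aehi] matches any of: {a, e, h, i}
Scanning string 'eihagjdf' character by character:
  pos 0: 'e' -> MATCH
  pos 1: 'i' -> MATCH
  pos 2: 'h' -> MATCH
  pos 3: 'a' -> MATCH
  pos 4: 'g' -> no
  pos 5: 'j' -> no
  pos 6: 'd' -> no
  pos 7: 'f' -> no
Total matches: 4

4


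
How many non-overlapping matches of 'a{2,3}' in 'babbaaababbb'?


Pattern 'a{2,3}' matches between 2 and 3 consecutive a's (greedy).
String: 'babbaaababbb'
Finding runs of a's and applying greedy matching:
  Run at pos 1: 'a' (length 1)
  Run at pos 4: 'aaa' (length 3)
  Run at pos 8: 'a' (length 1)
Matches: ['aaa']
Count: 1

1


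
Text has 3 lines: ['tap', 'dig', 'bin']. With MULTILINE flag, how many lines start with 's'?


With MULTILINE flag, ^ matches the start of each line.
Lines: ['tap', 'dig', 'bin']
Checking which lines start with 's':
  Line 1: 'tap' -> no
  Line 2: 'dig' -> no
  Line 3: 'bin' -> no
Matching lines: []
Count: 0

0


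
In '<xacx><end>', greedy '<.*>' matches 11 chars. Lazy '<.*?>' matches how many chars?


Greedy '<.*>' tries to match as MUCH as possible.
Lazy '<.*?>' tries to match as LITTLE as possible.

String: '<xacx><end>'
Greedy '<.*>' starts at first '<' and extends to the LAST '>': '<xacx><end>' (11 chars)
Lazy '<.*?>' starts at first '<' and stops at the FIRST '>': '<xacx>' (6 chars)

6


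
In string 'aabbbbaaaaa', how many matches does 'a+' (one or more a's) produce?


Pattern 'a+' matches one or more consecutive a's.
String: 'aabbbbaaaaa'
Scanning for runs of a:
  Match 1: 'aa' (length 2)
  Match 2: 'aaaaa' (length 5)
Total matches: 2

2


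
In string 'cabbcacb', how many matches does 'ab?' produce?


Pattern 'ab?' matches 'a' optionally followed by 'b'.
String: 'cabbcacb'
Scanning left to right for 'a' then checking next char:
  Match 1: 'ab' (a followed by b)
  Match 2: 'a' (a not followed by b)
Total matches: 2

2


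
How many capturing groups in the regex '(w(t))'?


To count capturing groups, count each '(' that starts a group.
Pattern: '(w(t))'
Walking through the pattern:
  Position 0: '(' -> group #1
  Position 2: '(' -> group #2
Total capturing groups: 2

2


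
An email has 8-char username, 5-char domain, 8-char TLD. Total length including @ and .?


An email address has format: username@domain.tld
Username length: 8
'@' character: 1
Domain length: 5
'.' character: 1
TLD length: 8
Total = 8 + 1 + 5 + 1 + 8 = 23

23


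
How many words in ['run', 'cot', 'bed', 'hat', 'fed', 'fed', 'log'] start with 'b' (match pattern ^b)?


Pattern ^b anchors to start of word. Check which words begin with 'b':
  'run' -> no
  'cot' -> no
  'bed' -> MATCH (starts with 'b')
  'hat' -> no
  'fed' -> no
  'fed' -> no
  'log' -> no
Matching words: ['bed']
Count: 1

1


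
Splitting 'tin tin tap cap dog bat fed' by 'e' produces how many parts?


Splitting by 'e' breaks the string at each occurrence of the separator.
Text: 'tin tin tap cap dog bat fed'
Parts after split:
  Part 1: 'tin tin tap cap dog bat f'
  Part 2: 'd'
Total parts: 2

2


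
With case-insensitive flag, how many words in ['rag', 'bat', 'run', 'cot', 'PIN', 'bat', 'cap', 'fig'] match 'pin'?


Case-insensitive matching: compare each word's lowercase form to 'pin'.
  'rag' -> lower='rag' -> no
  'bat' -> lower='bat' -> no
  'run' -> lower='run' -> no
  'cot' -> lower='cot' -> no
  'PIN' -> lower='pin' -> MATCH
  'bat' -> lower='bat' -> no
  'cap' -> lower='cap' -> no
  'fig' -> lower='fig' -> no
Matches: ['PIN']
Count: 1

1


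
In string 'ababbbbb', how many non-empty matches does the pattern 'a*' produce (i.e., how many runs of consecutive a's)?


Pattern 'a*' matches zero or more a's. We want non-empty runs of consecutive a's.
String: 'ababbbbb'
Walking through the string to find runs of a's:
  Run 1: positions 0-0 -> 'a'
  Run 2: positions 2-2 -> 'a'
Non-empty runs found: ['a', 'a']
Count: 2

2


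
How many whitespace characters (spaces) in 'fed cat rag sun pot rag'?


\s matches whitespace characters (spaces, tabs, etc.).
Text: 'fed cat rag sun pot rag'
This text has 6 words separated by spaces.
Number of spaces = number of words - 1 = 6 - 1 = 5

5


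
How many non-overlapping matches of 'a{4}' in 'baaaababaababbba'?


Pattern 'a{4}' matches exactly 4 consecutive a's (greedy, non-overlapping).
String: 'baaaababaababbba'
Scanning for runs of a's:
  Run at pos 1: 'aaaa' (length 4) -> 1 match(es)
  Run at pos 6: 'a' (length 1) -> 0 match(es)
  Run at pos 8: 'aa' (length 2) -> 0 match(es)
  Run at pos 11: 'a' (length 1) -> 0 match(es)
  Run at pos 15: 'a' (length 1) -> 0 match(es)
Matches found: ['aaaa']
Total: 1

1


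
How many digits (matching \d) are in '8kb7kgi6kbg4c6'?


\d matches any digit 0-9.
Scanning '8kb7kgi6kbg4c6':
  pos 0: '8' -> DIGIT
  pos 3: '7' -> DIGIT
  pos 7: '6' -> DIGIT
  pos 11: '4' -> DIGIT
  pos 13: '6' -> DIGIT
Digits found: ['8', '7', '6', '4', '6']
Total: 5

5


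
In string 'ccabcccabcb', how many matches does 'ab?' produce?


Pattern 'ab?' matches 'a' optionally followed by 'b'.
String: 'ccabcccabcb'
Scanning left to right for 'a' then checking next char:
  Match 1: 'ab' (a followed by b)
  Match 2: 'ab' (a followed by b)
Total matches: 2

2


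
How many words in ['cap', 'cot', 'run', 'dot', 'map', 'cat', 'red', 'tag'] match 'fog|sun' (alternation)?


Alternation 'fog|sun' matches either 'fog' or 'sun'.
Checking each word:
  'cap' -> no
  'cot' -> no
  'run' -> no
  'dot' -> no
  'map' -> no
  'cat' -> no
  'red' -> no
  'tag' -> no
Matches: []
Count: 0

0


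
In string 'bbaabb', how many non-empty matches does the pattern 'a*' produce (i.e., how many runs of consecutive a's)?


Pattern 'a*' matches zero or more a's. We want non-empty runs of consecutive a's.
String: 'bbaabb'
Walking through the string to find runs of a's:
  Run 1: positions 2-3 -> 'aa'
Non-empty runs found: ['aa']
Count: 1

1


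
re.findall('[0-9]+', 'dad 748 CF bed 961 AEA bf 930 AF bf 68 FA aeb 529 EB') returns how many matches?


Pattern '[0-9]+' finds one or more digits.
Text: 'dad 748 CF bed 961 AEA bf 930 AF bf 68 FA aeb 529 EB'
Scanning for matches:
  Match 1: '748'
  Match 2: '961'
  Match 3: '930'
  Match 4: '68'
  Match 5: '529'
Total matches: 5

5


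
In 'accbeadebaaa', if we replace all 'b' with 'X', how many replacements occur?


re.sub('b', 'X', text) replaces every occurrence of 'b' with 'X'.
Text: 'accbeadebaaa'
Scanning for 'b':
  pos 3: 'b' -> replacement #1
  pos 8: 'b' -> replacement #2
Total replacements: 2

2


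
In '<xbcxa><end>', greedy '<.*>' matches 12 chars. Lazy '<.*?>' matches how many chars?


Greedy '<.*>' tries to match as MUCH as possible.
Lazy '<.*?>' tries to match as LITTLE as possible.

String: '<xbcxa><end>'
Greedy '<.*>' starts at first '<' and extends to the LAST '>': '<xbcxa><end>' (12 chars)
Lazy '<.*?>' starts at first '<' and stops at the FIRST '>': '<xbcxa>' (7 chars)

7


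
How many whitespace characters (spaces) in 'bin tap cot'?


\s matches whitespace characters (spaces, tabs, etc.).
Text: 'bin tap cot'
This text has 3 words separated by spaces.
Number of spaces = number of words - 1 = 3 - 1 = 2

2


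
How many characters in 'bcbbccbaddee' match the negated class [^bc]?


Negated class [^bc] matches any char NOT in {b, c}
Scanning 'bcbbccbaddee':
  pos 0: 'b' -> no (excluded)
  pos 1: 'c' -> no (excluded)
  pos 2: 'b' -> no (excluded)
  pos 3: 'b' -> no (excluded)
  pos 4: 'c' -> no (excluded)
  pos 5: 'c' -> no (excluded)
  pos 6: 'b' -> no (excluded)
  pos 7: 'a' -> MATCH
  pos 8: 'd' -> MATCH
  pos 9: 'd' -> MATCH
  pos 10: 'e' -> MATCH
  pos 11: 'e' -> MATCH
Total matches: 5

5


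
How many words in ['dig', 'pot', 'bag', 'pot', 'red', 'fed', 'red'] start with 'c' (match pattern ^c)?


Pattern ^c anchors to start of word. Check which words begin with 'c':
  'dig' -> no
  'pot' -> no
  'bag' -> no
  'pot' -> no
  'red' -> no
  'fed' -> no
  'red' -> no
Matching words: []
Count: 0

0


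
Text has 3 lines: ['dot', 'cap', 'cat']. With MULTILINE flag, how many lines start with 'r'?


With MULTILINE flag, ^ matches the start of each line.
Lines: ['dot', 'cap', 'cat']
Checking which lines start with 'r':
  Line 1: 'dot' -> no
  Line 2: 'cap' -> no
  Line 3: 'cat' -> no
Matching lines: []
Count: 0

0


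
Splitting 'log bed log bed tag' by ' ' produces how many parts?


Splitting by ' ' breaks the string at each occurrence of the separator.
Text: 'log bed log bed tag'
Parts after split:
  Part 1: 'log'
  Part 2: 'bed'
  Part 3: 'log'
  Part 4: 'bed'
  Part 5: 'tag'
Total parts: 5

5


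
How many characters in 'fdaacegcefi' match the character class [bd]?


Character class [bd] matches any of: {b, d}
Scanning string 'fdaacegcefi' character by character:
  pos 0: 'f' -> no
  pos 1: 'd' -> MATCH
  pos 2: 'a' -> no
  pos 3: 'a' -> no
  pos 4: 'c' -> no
  pos 5: 'e' -> no
  pos 6: 'g' -> no
  pos 7: 'c' -> no
  pos 8: 'e' -> no
  pos 9: 'f' -> no
  pos 10: 'i' -> no
Total matches: 1

1


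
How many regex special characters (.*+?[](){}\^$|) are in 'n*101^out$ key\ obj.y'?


Regex special characters are: . * + ? [ ] ( ) { } \ ^ $ |
Scanning 'n*101^out$ key\ obj.y':
  pos 1: '*' -> SPECIAL
  pos 5: '^' -> SPECIAL
  pos 9: '$' -> SPECIAL
  pos 14: '\' -> SPECIAL
  pos 19: '.' -> SPECIAL
Special chars found: ['*', '^', '$', '\\', '.']
Total: 5

5


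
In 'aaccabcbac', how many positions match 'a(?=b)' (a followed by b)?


Lookahead 'a(?=b)' matches 'a' only when followed by 'b'.
String: 'aaccabcbac'
Checking each position where char is 'a':
  pos 0: 'a' -> no (next='a')
  pos 1: 'a' -> no (next='c')
  pos 4: 'a' -> MATCH (next='b')
  pos 8: 'a' -> no (next='c')
Matching positions: [4]
Count: 1

1


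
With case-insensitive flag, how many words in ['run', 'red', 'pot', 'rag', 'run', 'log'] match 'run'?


Case-insensitive matching: compare each word's lowercase form to 'run'.
  'run' -> lower='run' -> MATCH
  'red' -> lower='red' -> no
  'pot' -> lower='pot' -> no
  'rag' -> lower='rag' -> no
  'run' -> lower='run' -> MATCH
  'log' -> lower='log' -> no
Matches: ['run', 'run']
Count: 2

2


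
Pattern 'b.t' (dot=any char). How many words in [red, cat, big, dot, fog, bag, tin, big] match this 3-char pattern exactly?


Pattern 'b.t' means: starts with 'b', any single char, ends with 't'.
Checking each word (must be exactly 3 chars):
  'red' (len=3): no
  'cat' (len=3): no
  'big' (len=3): no
  'dot' (len=3): no
  'fog' (len=3): no
  'bag' (len=3): no
  'tin' (len=3): no
  'big' (len=3): no
Matching words: []
Total: 0

0


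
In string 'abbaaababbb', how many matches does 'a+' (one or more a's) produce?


Pattern 'a+' matches one or more consecutive a's.
String: 'abbaaababbb'
Scanning for runs of a:
  Match 1: 'a' (length 1)
  Match 2: 'aaa' (length 3)
  Match 3: 'a' (length 1)
Total matches: 3

3


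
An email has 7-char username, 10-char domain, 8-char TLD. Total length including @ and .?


An email address has format: username@domain.tld
Username length: 7
'@' character: 1
Domain length: 10
'.' character: 1
TLD length: 8
Total = 7 + 1 + 10 + 1 + 8 = 27

27


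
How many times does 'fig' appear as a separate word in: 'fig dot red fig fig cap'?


Scanning each word for exact match 'fig':
  Word 1: 'fig' -> MATCH
  Word 2: 'dot' -> no
  Word 3: 'red' -> no
  Word 4: 'fig' -> MATCH
  Word 5: 'fig' -> MATCH
  Word 6: 'cap' -> no
Total matches: 3

3


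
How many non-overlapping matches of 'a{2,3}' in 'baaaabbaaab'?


Pattern 'a{2,3}' matches between 2 and 3 consecutive a's (greedy).
String: 'baaaabbaaab'
Finding runs of a's and applying greedy matching:
  Run at pos 1: 'aaaa' (length 4)
  Run at pos 7: 'aaa' (length 3)
Matches: ['aaa', 'aaa']
Count: 2

2


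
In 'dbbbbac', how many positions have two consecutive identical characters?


Looking for consecutive identical characters in 'dbbbbac':
  pos 0-1: 'd' vs 'b' -> different
  pos 1-2: 'b' vs 'b' -> MATCH ('bb')
  pos 2-3: 'b' vs 'b' -> MATCH ('bb')
  pos 3-4: 'b' vs 'b' -> MATCH ('bb')
  pos 4-5: 'b' vs 'a' -> different
  pos 5-6: 'a' vs 'c' -> different
Consecutive identical pairs: ['bb', 'bb', 'bb']
Count: 3

3


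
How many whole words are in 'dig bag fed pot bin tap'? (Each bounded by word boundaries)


Word boundaries (\b) mark the start/end of each word.
Text: 'dig bag fed pot bin tap'
Splitting by whitespace:
  Word 1: 'dig'
  Word 2: 'bag'
  Word 3: 'fed'
  Word 4: 'pot'
  Word 5: 'bin'
  Word 6: 'tap'
Total whole words: 6

6


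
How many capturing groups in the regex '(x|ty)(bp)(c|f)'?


To count capturing groups, count each '(' that starts a group.
Pattern: '(x|ty)(bp)(c|f)'
Walking through the pattern:
  Position 0: '(' -> group #1
  Position 6: '(' -> group #2
  Position 10: '(' -> group #3
Total capturing groups: 3

3


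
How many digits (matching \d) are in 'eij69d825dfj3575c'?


\d matches any digit 0-9.
Scanning 'eij69d825dfj3575c':
  pos 3: '6' -> DIGIT
  pos 4: '9' -> DIGIT
  pos 6: '8' -> DIGIT
  pos 7: '2' -> DIGIT
  pos 8: '5' -> DIGIT
  pos 12: '3' -> DIGIT
  pos 13: '5' -> DIGIT
  pos 14: '7' -> DIGIT
  pos 15: '5' -> DIGIT
Digits found: ['6', '9', '8', '2', '5', '3', '5', '7', '5']
Total: 9

9


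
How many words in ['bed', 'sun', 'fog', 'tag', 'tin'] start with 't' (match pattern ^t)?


Pattern ^t anchors to start of word. Check which words begin with 't':
  'bed' -> no
  'sun' -> no
  'fog' -> no
  'tag' -> MATCH (starts with 't')
  'tin' -> MATCH (starts with 't')
Matching words: ['tag', 'tin']
Count: 2

2


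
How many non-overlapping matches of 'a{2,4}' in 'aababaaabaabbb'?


Pattern 'a{2,4}' matches between 2 and 4 consecutive a's (greedy).
String: 'aababaaabaabbb'
Finding runs of a's and applying greedy matching:
  Run at pos 0: 'aa' (length 2)
  Run at pos 3: 'a' (length 1)
  Run at pos 5: 'aaa' (length 3)
  Run at pos 9: 'aa' (length 2)
Matches: ['aa', 'aaa', 'aa']
Count: 3

3


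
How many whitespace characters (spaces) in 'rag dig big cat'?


\s matches whitespace characters (spaces, tabs, etc.).
Text: 'rag dig big cat'
This text has 4 words separated by spaces.
Number of spaces = number of words - 1 = 4 - 1 = 3

3


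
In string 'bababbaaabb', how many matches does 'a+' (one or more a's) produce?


Pattern 'a+' matches one or more consecutive a's.
String: 'bababbaaabb'
Scanning for runs of a:
  Match 1: 'a' (length 1)
  Match 2: 'a' (length 1)
  Match 3: 'aaa' (length 3)
Total matches: 3

3


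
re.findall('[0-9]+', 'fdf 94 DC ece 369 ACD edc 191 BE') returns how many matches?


Pattern '[0-9]+' finds one or more digits.
Text: 'fdf 94 DC ece 369 ACD edc 191 BE'
Scanning for matches:
  Match 1: '94'
  Match 2: '369'
  Match 3: '191'
Total matches: 3

3


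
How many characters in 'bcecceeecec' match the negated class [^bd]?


Negated class [^bd] matches any char NOT in {b, d}
Scanning 'bcecceeecec':
  pos 0: 'b' -> no (excluded)
  pos 1: 'c' -> MATCH
  pos 2: 'e' -> MATCH
  pos 3: 'c' -> MATCH
  pos 4: 'c' -> MATCH
  pos 5: 'e' -> MATCH
  pos 6: 'e' -> MATCH
  pos 7: 'e' -> MATCH
  pos 8: 'c' -> MATCH
  pos 9: 'e' -> MATCH
  pos 10: 'c' -> MATCH
Total matches: 10

10


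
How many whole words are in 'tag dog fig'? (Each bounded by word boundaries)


Word boundaries (\b) mark the start/end of each word.
Text: 'tag dog fig'
Splitting by whitespace:
  Word 1: 'tag'
  Word 2: 'dog'
  Word 3: 'fig'
Total whole words: 3

3


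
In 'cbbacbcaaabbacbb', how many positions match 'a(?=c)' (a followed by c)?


Lookahead 'a(?=c)' matches 'a' only when followed by 'c'.
String: 'cbbacbcaaabbacbb'
Checking each position where char is 'a':
  pos 3: 'a' -> MATCH (next='c')
  pos 7: 'a' -> no (next='a')
  pos 8: 'a' -> no (next='a')
  pos 9: 'a' -> no (next='b')
  pos 12: 'a' -> MATCH (next='c')
Matching positions: [3, 12]
Count: 2

2


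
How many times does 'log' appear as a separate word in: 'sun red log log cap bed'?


Scanning each word for exact match 'log':
  Word 1: 'sun' -> no
  Word 2: 'red' -> no
  Word 3: 'log' -> MATCH
  Word 4: 'log' -> MATCH
  Word 5: 'cap' -> no
  Word 6: 'bed' -> no
Total matches: 2

2


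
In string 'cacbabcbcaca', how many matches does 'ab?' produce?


Pattern 'ab?' matches 'a' optionally followed by 'b'.
String: 'cacbabcbcaca'
Scanning left to right for 'a' then checking next char:
  Match 1: 'a' (a not followed by b)
  Match 2: 'ab' (a followed by b)
  Match 3: 'a' (a not followed by b)
  Match 4: 'a' (a not followed by b)
Total matches: 4

4


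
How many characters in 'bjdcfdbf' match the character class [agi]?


Character class [agi] matches any of: {a, g, i}
Scanning string 'bjdcfdbf' character by character:
  pos 0: 'b' -> no
  pos 1: 'j' -> no
  pos 2: 'd' -> no
  pos 3: 'c' -> no
  pos 4: 'f' -> no
  pos 5: 'd' -> no
  pos 6: 'b' -> no
  pos 7: 'f' -> no
Total matches: 0

0


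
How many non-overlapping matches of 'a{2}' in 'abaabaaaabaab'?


Pattern 'a{2}' matches exactly 2 consecutive a's (greedy, non-overlapping).
String: 'abaabaaaabaab'
Scanning for runs of a's:
  Run at pos 0: 'a' (length 1) -> 0 match(es)
  Run at pos 2: 'aa' (length 2) -> 1 match(es)
  Run at pos 5: 'aaaa' (length 4) -> 2 match(es)
  Run at pos 10: 'aa' (length 2) -> 1 match(es)
Matches found: ['aa', 'aa', 'aa', 'aa']
Total: 4

4


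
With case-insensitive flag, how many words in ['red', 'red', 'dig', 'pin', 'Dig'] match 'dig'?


Case-insensitive matching: compare each word's lowercase form to 'dig'.
  'red' -> lower='red' -> no
  'red' -> lower='red' -> no
  'dig' -> lower='dig' -> MATCH
  'pin' -> lower='pin' -> no
  'Dig' -> lower='dig' -> MATCH
Matches: ['dig', 'Dig']
Count: 2

2


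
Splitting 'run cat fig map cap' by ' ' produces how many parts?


Splitting by ' ' breaks the string at each occurrence of the separator.
Text: 'run cat fig map cap'
Parts after split:
  Part 1: 'run'
  Part 2: 'cat'
  Part 3: 'fig'
  Part 4: 'map'
  Part 5: 'cap'
Total parts: 5

5


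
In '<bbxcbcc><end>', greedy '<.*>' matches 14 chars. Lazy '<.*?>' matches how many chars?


Greedy '<.*>' tries to match as MUCH as possible.
Lazy '<.*?>' tries to match as LITTLE as possible.

String: '<bbxcbcc><end>'
Greedy '<.*>' starts at first '<' and extends to the LAST '>': '<bbxcbcc><end>' (14 chars)
Lazy '<.*?>' starts at first '<' and stops at the FIRST '>': '<bbxcbcc>' (9 chars)

9


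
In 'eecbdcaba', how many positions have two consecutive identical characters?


Looking for consecutive identical characters in 'eecbdcaba':
  pos 0-1: 'e' vs 'e' -> MATCH ('ee')
  pos 1-2: 'e' vs 'c' -> different
  pos 2-3: 'c' vs 'b' -> different
  pos 3-4: 'b' vs 'd' -> different
  pos 4-5: 'd' vs 'c' -> different
  pos 5-6: 'c' vs 'a' -> different
  pos 6-7: 'a' vs 'b' -> different
  pos 7-8: 'b' vs 'a' -> different
Consecutive identical pairs: ['ee']
Count: 1

1


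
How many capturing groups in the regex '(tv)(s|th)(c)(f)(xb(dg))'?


To count capturing groups, count each '(' that starts a group.
Pattern: '(tv)(s|th)(c)(f)(xb(dg))'
Walking through the pattern:
  Position 0: '(' -> group #1
  Position 4: '(' -> group #2
  Position 10: '(' -> group #3
  Position 13: '(' -> group #4
  Position 16: '(' -> group #5
  Position 19: '(' -> group #6
Total capturing groups: 6

6


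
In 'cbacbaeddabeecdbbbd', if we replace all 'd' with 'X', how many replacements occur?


re.sub('d', 'X', text) replaces every occurrence of 'd' with 'X'.
Text: 'cbacbaeddabeecdbbbd'
Scanning for 'd':
  pos 7: 'd' -> replacement #1
  pos 8: 'd' -> replacement #2
  pos 14: 'd' -> replacement #3
  pos 18: 'd' -> replacement #4
Total replacements: 4

4


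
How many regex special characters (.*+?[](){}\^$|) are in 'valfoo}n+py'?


Regex special characters are: . * + ? [ ] ( ) { } \ ^ $ |
Scanning 'valfoo}n+py':
  pos 6: '}' -> SPECIAL
  pos 8: '+' -> SPECIAL
Special chars found: ['}', '+']
Total: 2

2


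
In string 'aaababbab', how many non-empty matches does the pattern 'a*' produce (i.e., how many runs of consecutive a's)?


Pattern 'a*' matches zero or more a's. We want non-empty runs of consecutive a's.
String: 'aaababbab'
Walking through the string to find runs of a's:
  Run 1: positions 0-2 -> 'aaa'
  Run 2: positions 4-4 -> 'a'
  Run 3: positions 7-7 -> 'a'
Non-empty runs found: ['aaa', 'a', 'a']
Count: 3

3


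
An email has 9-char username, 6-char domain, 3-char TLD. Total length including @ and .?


An email address has format: username@domain.tld
Username length: 9
'@' character: 1
Domain length: 6
'.' character: 1
TLD length: 3
Total = 9 + 1 + 6 + 1 + 3 = 20

20


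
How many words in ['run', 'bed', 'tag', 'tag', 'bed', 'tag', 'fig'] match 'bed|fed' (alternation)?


Alternation 'bed|fed' matches either 'bed' or 'fed'.
Checking each word:
  'run' -> no
  'bed' -> MATCH
  'tag' -> no
  'tag' -> no
  'bed' -> MATCH
  'tag' -> no
  'fig' -> no
Matches: ['bed', 'bed']
Count: 2

2


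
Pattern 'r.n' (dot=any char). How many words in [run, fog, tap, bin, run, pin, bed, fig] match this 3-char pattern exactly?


Pattern 'r.n' means: starts with 'r', any single char, ends with 'n'.
Checking each word (must be exactly 3 chars):
  'run' (len=3): MATCH
  'fog' (len=3): no
  'tap' (len=3): no
  'bin' (len=3): no
  'run' (len=3): MATCH
  'pin' (len=3): no
  'bed' (len=3): no
  'fig' (len=3): no
Matching words: ['run', 'run']
Total: 2

2


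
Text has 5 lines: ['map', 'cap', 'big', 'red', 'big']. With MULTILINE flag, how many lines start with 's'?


With MULTILINE flag, ^ matches the start of each line.
Lines: ['map', 'cap', 'big', 'red', 'big']
Checking which lines start with 's':
  Line 1: 'map' -> no
  Line 2: 'cap' -> no
  Line 3: 'big' -> no
  Line 4: 'red' -> no
  Line 5: 'big' -> no
Matching lines: []
Count: 0

0


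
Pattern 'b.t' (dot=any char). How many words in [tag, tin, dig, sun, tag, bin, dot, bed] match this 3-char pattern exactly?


Pattern 'b.t' means: starts with 'b', any single char, ends with 't'.
Checking each word (must be exactly 3 chars):
  'tag' (len=3): no
  'tin' (len=3): no
  'dig' (len=3): no
  'sun' (len=3): no
  'tag' (len=3): no
  'bin' (len=3): no
  'dot' (len=3): no
  'bed' (len=3): no
Matching words: []
Total: 0

0


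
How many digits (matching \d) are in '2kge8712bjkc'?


\d matches any digit 0-9.
Scanning '2kge8712bjkc':
  pos 0: '2' -> DIGIT
  pos 4: '8' -> DIGIT
  pos 5: '7' -> DIGIT
  pos 6: '1' -> DIGIT
  pos 7: '2' -> DIGIT
Digits found: ['2', '8', '7', '1', '2']
Total: 5

5


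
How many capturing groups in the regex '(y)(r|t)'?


To count capturing groups, count each '(' that starts a group.
Pattern: '(y)(r|t)'
Walking through the pattern:
  Position 0: '(' -> group #1
  Position 3: '(' -> group #2
Total capturing groups: 2

2


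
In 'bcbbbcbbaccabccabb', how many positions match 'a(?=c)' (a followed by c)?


Lookahead 'a(?=c)' matches 'a' only when followed by 'c'.
String: 'bcbbbcbbaccabccabb'
Checking each position where char is 'a':
  pos 8: 'a' -> MATCH (next='c')
  pos 11: 'a' -> no (next='b')
  pos 15: 'a' -> no (next='b')
Matching positions: [8]
Count: 1

1


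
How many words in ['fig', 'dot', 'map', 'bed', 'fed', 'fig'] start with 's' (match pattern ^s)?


Pattern ^s anchors to start of word. Check which words begin with 's':
  'fig' -> no
  'dot' -> no
  'map' -> no
  'bed' -> no
  'fed' -> no
  'fig' -> no
Matching words: []
Count: 0

0


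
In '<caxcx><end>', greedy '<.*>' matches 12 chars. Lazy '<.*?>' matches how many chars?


Greedy '<.*>' tries to match as MUCH as possible.
Lazy '<.*?>' tries to match as LITTLE as possible.

String: '<caxcx><end>'
Greedy '<.*>' starts at first '<' and extends to the LAST '>': '<caxcx><end>' (12 chars)
Lazy '<.*?>' starts at first '<' and stops at the FIRST '>': '<caxcx>' (7 chars)

7


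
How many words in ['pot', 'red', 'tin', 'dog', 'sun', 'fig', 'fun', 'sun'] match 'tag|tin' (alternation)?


Alternation 'tag|tin' matches either 'tag' or 'tin'.
Checking each word:
  'pot' -> no
  'red' -> no
  'tin' -> MATCH
  'dog' -> no
  'sun' -> no
  'fig' -> no
  'fun' -> no
  'sun' -> no
Matches: ['tin']
Count: 1

1


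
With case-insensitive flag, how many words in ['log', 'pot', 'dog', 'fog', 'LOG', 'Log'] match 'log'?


Case-insensitive matching: compare each word's lowercase form to 'log'.
  'log' -> lower='log' -> MATCH
  'pot' -> lower='pot' -> no
  'dog' -> lower='dog' -> no
  'fog' -> lower='fog' -> no
  'LOG' -> lower='log' -> MATCH
  'Log' -> lower='log' -> MATCH
Matches: ['log', 'LOG', 'Log']
Count: 3

3


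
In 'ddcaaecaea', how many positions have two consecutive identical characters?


Looking for consecutive identical characters in 'ddcaaecaea':
  pos 0-1: 'd' vs 'd' -> MATCH ('dd')
  pos 1-2: 'd' vs 'c' -> different
  pos 2-3: 'c' vs 'a' -> different
  pos 3-4: 'a' vs 'a' -> MATCH ('aa')
  pos 4-5: 'a' vs 'e' -> different
  pos 5-6: 'e' vs 'c' -> different
  pos 6-7: 'c' vs 'a' -> different
  pos 7-8: 'a' vs 'e' -> different
  pos 8-9: 'e' vs 'a' -> different
Consecutive identical pairs: ['dd', 'aa']
Count: 2

2


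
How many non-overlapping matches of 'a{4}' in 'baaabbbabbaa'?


Pattern 'a{4}' matches exactly 4 consecutive a's (greedy, non-overlapping).
String: 'baaabbbabbaa'
Scanning for runs of a's:
  Run at pos 1: 'aaa' (length 3) -> 0 match(es)
  Run at pos 7: 'a' (length 1) -> 0 match(es)
  Run at pos 10: 'aa' (length 2) -> 0 match(es)
Matches found: []
Total: 0

0


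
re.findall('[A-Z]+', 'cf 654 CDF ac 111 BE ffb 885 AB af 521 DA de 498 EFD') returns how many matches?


Pattern '[A-Z]+' finds one or more uppercase letters.
Text: 'cf 654 CDF ac 111 BE ffb 885 AB af 521 DA de 498 EFD'
Scanning for matches:
  Match 1: 'CDF'
  Match 2: 'BE'
  Match 3: 'AB'
  Match 4: 'DA'
  Match 5: 'EFD'
Total matches: 5

5


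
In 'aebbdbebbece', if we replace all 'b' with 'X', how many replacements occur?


re.sub('b', 'X', text) replaces every occurrence of 'b' with 'X'.
Text: 'aebbdbebbece'
Scanning for 'b':
  pos 2: 'b' -> replacement #1
  pos 3: 'b' -> replacement #2
  pos 5: 'b' -> replacement #3
  pos 7: 'b' -> replacement #4
  pos 8: 'b' -> replacement #5
Total replacements: 5

5


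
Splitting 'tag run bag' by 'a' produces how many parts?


Splitting by 'a' breaks the string at each occurrence of the separator.
Text: 'tag run bag'
Parts after split:
  Part 1: 't'
  Part 2: 'g run b'
  Part 3: 'g'
Total parts: 3

3


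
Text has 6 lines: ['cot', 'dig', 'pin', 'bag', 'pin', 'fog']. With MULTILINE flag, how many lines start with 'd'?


With MULTILINE flag, ^ matches the start of each line.
Lines: ['cot', 'dig', 'pin', 'bag', 'pin', 'fog']
Checking which lines start with 'd':
  Line 1: 'cot' -> no
  Line 2: 'dig' -> MATCH
  Line 3: 'pin' -> no
  Line 4: 'bag' -> no
  Line 5: 'pin' -> no
  Line 6: 'fog' -> no
Matching lines: ['dig']
Count: 1

1


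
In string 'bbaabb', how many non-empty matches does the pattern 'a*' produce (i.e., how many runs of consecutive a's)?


Pattern 'a*' matches zero or more a's. We want non-empty runs of consecutive a's.
String: 'bbaabb'
Walking through the string to find runs of a's:
  Run 1: positions 2-3 -> 'aa'
Non-empty runs found: ['aa']
Count: 1

1


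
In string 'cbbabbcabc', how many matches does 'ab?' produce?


Pattern 'ab?' matches 'a' optionally followed by 'b'.
String: 'cbbabbcabc'
Scanning left to right for 'a' then checking next char:
  Match 1: 'ab' (a followed by b)
  Match 2: 'ab' (a followed by b)
Total matches: 2

2


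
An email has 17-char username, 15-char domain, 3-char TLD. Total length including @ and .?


An email address has format: username@domain.tld
Username length: 17
'@' character: 1
Domain length: 15
'.' character: 1
TLD length: 3
Total = 17 + 1 + 15 + 1 + 3 = 37

37


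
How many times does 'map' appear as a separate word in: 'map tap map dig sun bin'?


Scanning each word for exact match 'map':
  Word 1: 'map' -> MATCH
  Word 2: 'tap' -> no
  Word 3: 'map' -> MATCH
  Word 4: 'dig' -> no
  Word 5: 'sun' -> no
  Word 6: 'bin' -> no
Total matches: 2

2


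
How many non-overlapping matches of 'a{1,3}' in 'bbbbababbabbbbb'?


Pattern 'a{1,3}' matches between 1 and 3 consecutive a's (greedy).
String: 'bbbbababbabbbbb'
Finding runs of a's and applying greedy matching:
  Run at pos 4: 'a' (length 1)
  Run at pos 6: 'a' (length 1)
  Run at pos 9: 'a' (length 1)
Matches: ['a', 'a', 'a']
Count: 3

3


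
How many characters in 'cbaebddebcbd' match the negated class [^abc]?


Negated class [^abc] matches any char NOT in {a, b, c}
Scanning 'cbaebddebcbd':
  pos 0: 'c' -> no (excluded)
  pos 1: 'b' -> no (excluded)
  pos 2: 'a' -> no (excluded)
  pos 3: 'e' -> MATCH
  pos 4: 'b' -> no (excluded)
  pos 5: 'd' -> MATCH
  pos 6: 'd' -> MATCH
  pos 7: 'e' -> MATCH
  pos 8: 'b' -> no (excluded)
  pos 9: 'c' -> no (excluded)
  pos 10: 'b' -> no (excluded)
  pos 11: 'd' -> MATCH
Total matches: 5

5


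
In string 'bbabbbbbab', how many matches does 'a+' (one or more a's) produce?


Pattern 'a+' matches one or more consecutive a's.
String: 'bbabbbbbab'
Scanning for runs of a:
  Match 1: 'a' (length 1)
  Match 2: 'a' (length 1)
Total matches: 2

2


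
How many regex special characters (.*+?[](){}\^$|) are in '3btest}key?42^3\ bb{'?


Regex special characters are: . * + ? [ ] ( ) { } \ ^ $ |
Scanning '3btest}key?42^3\ bb{':
  pos 6: '}' -> SPECIAL
  pos 10: '?' -> SPECIAL
  pos 13: '^' -> SPECIAL
  pos 15: '\' -> SPECIAL
  pos 19: '{' -> SPECIAL
Special chars found: ['}', '?', '^', '\\', '{']
Total: 5

5


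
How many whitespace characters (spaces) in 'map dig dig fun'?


\s matches whitespace characters (spaces, tabs, etc.).
Text: 'map dig dig fun'
This text has 4 words separated by spaces.
Number of spaces = number of words - 1 = 4 - 1 = 3

3


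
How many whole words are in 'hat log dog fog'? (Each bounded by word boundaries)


Word boundaries (\b) mark the start/end of each word.
Text: 'hat log dog fog'
Splitting by whitespace:
  Word 1: 'hat'
  Word 2: 'log'
  Word 3: 'dog'
  Word 4: 'fog'
Total whole words: 4

4


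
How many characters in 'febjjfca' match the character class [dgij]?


Character class [dgij] matches any of: {d, g, i, j}
Scanning string 'febjjfca' character by character:
  pos 0: 'f' -> no
  pos 1: 'e' -> no
  pos 2: 'b' -> no
  pos 3: 'j' -> MATCH
  pos 4: 'j' -> MATCH
  pos 5: 'f' -> no
  pos 6: 'c' -> no
  pos 7: 'a' -> no
Total matches: 2

2
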